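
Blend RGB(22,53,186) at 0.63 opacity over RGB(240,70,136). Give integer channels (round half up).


C = α×F + (1-α)×B, with 1-α = 0.37
R: 0.63×22 + 0.37×240 = 13.86 + 88.80 = 102.66 → 103
G: 0.63×53 + 0.37×70 = 33.39 + 25.90 = 59.29 → 59
B: 0.63×186 + 0.37×136 = 117.18 + 50.32 = 167.50 → 168
= RGB(103, 59, 168)


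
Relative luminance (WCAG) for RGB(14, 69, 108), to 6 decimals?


Linearize each channel (sRGB transfer function): c = v/255; c_lin = c/12.92 if c ≤ 0.04045, else ((c+0.055)/1.055)^2.4
  R: 14/255 ≈ 0.054902 > 0.04045 → ((0.054902+0.055)/1.055)^2.4 ≈ 0.004391
  G: 69/255 ≈ 0.270588 > 0.04045 → ((0.270588+0.055)/1.055)^2.4 ≈ 0.059511
  B: 108/255 ≈ 0.423529 > 0.04045 → ((0.423529+0.055)/1.055)^2.4 ≈ 0.149960
R_lin = 0.004391, G_lin = 0.059511, B_lin = 0.149960
L = 0.2126×R + 0.7152×G + 0.0722×B
L = 0.2126×0.004391 + 0.7152×0.059511 + 0.0722×0.149960
L ≈ 0.054323


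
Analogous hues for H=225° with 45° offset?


Base hue: 225°
Left analog: (225 - 45) mod 360 = 180°
Right analog: (225 + 45) mod 360 = 270°
Analogous hues = 180° and 270°


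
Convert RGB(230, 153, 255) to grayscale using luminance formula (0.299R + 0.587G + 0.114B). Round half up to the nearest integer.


Gray = 0.299×R + 0.587×G + 0.114×B
Gray = 0.299×230 + 0.587×153 + 0.114×255
Gray = 68.770 + 89.811 + 29.070
Gray = 187.651 → round half up → 188
Gray = 188


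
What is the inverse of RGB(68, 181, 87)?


Invert: (255-R, 255-G, 255-B)
R: 255-68 = 187
G: 255-181 = 74
B: 255-87 = 168
= RGB(187, 74, 168)


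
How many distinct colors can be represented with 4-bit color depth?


Colors = 2^bits = 2^4
= 16 colors


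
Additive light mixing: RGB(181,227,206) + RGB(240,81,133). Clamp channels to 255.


Additive: each channel = min(255, C₁+C₂)
R: 181+240 = 421 → 255
G: 227+81 = 308 → 255
B: 206+133 = 339 → 255
= RGB(255, 255, 255)


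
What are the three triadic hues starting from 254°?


Triadic: equally spaced at 120° intervals
H1 = 254°
H2 = (254 + 120) mod 360 = 14°
H3 = (254 + 240) mod 360 = 134°
Triadic = 254°, 14°, 134°


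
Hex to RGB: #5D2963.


5D → 93 (R)
29 → 41 (G)
63 → 99 (B)
= RGB(93, 41, 99)


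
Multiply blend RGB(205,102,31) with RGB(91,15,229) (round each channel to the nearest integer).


Multiply: C = A×B/255, rounded to nearest integer
R: 205×91/255 = 18655/255 ≈ 73.157 → 73
G: 102×15/255 = 1530/255 ≈ 6.000 → 6
B: 31×229/255 = 7099/255 ≈ 27.839 → 28
= RGB(73, 6, 28)


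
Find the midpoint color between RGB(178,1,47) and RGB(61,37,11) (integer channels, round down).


Midpoint: each channel = ⌊(C₁+C₂)/2⌋
R: ⌊(178+61)/2⌋ = 119
G: ⌊(1+37)/2⌋ = 19
B: ⌊(47+11)/2⌋ = 29
= RGB(119, 19, 29)


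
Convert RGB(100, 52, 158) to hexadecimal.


R = 100 → 64 (hex)
G = 52 → 34 (hex)
B = 158 → 9E (hex)
Hex = #64349E


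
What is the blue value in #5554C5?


Color: #5554C5
R = 55 = 85
G = 54 = 84
B = C5 = 197
Blue = 197


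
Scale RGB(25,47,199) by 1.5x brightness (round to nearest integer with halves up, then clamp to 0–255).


Multiply each channel by 1.5, round half up, clamp to [0, 255]
R: 25×1.5 = 37.5 → round → 38
G: 47×1.5 = 70.5 → round → 71
B: 199×1.5 = 298.5 → round → 299 → clamp → 255
= RGB(38, 71, 255)


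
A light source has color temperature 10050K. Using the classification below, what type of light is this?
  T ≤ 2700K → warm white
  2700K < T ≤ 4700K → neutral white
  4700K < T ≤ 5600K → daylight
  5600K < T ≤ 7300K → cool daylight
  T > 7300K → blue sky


Temperature: 10050K
10050K > 7300K → blue sky
Classification: blue sky


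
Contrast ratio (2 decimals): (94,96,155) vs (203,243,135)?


Linearize each sRGB channel c=v/255: c/12.92 if c ≤ 0.04045 else ((c+0.055)/1.055)^2.4
L = 0.2126×R_lin + 0.7152×G_lin + 0.0722×B_lin
Color 1 (94,96,155):
  R=94: 94/255≈0.3686 > 0.04045 → ((0.3686+0.055)/1.055)^2.4 ≈ 0.11193
  G=96: 96/255≈0.3765 > 0.04045 → ((0.3765+0.055)/1.055)^2.4 ≈ 0.11697
  B=155: 155/255≈0.6078 > 0.04045 → ((0.6078+0.055)/1.055)^2.4 ≈ 0.32778
  L1 = 0.2126×0.11193 + 0.7152×0.11697 + 0.0722×0.32778 ≈ 0.13112
Color 2 (203,243,135):
  R=203: 203/255≈0.7961 > 0.04045 → ((0.7961+0.055)/1.055)^2.4 ≈ 0.59720
  G=243: 243/255≈0.9529 > 0.04045 → ((0.9529+0.055)/1.055)^2.4 ≈ 0.89627
  B=135: 135/255≈0.5294 > 0.04045 → ((0.5294+0.055)/1.055)^2.4 ≈ 0.24228
  L2 = 0.2126×0.59720 + 0.7152×0.89627 + 0.0722×0.24228 ≈ 0.78547
Lighter = 0.78547, Darker = 0.13112
Ratio = (L_lighter + 0.05) / (L_darker + 0.05)
Ratio = (0.78547 + 0.05) / (0.13112 + 0.05) = 0.83547 / 0.18112 ≈ 4.6128
Ratio ≈ 4.61:1


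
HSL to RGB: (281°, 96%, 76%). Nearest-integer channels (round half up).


H=281°, S=0.96, L=0.76
C = (1-|2L-1|)×S = (1-|0.52|)×0.96 = 0.4608
H' = H/60 = 281/60 ≈ 4.6833; X = C×(1-|H' mod 2 - 1|) = 0.31488
m = L - C/2 = 0.76 - 0.2304 = 0.5296
Sector ⌊H'⌋ = 4 → (R',G',B') = (0.31488, 0.0, 0.4608)
RGB = ((R'+m)×255, (G'+m)×255, (B'+m)×255) = (215.3424, 135.048, 252.552)
Round half up → RGB(215, 135, 253)


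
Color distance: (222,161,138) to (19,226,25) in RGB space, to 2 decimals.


d = √[(R₁-R₂)² + (G₁-G₂)² + (B₁-B₂)²]
d = √[(222-19)² + (161-226)² + (138-25)²]
d = √[41209 + 4225 + 12769]
d = √58203
d ≈ 241.25


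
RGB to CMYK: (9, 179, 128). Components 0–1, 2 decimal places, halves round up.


R'=9/255≈0.0353, G'=179/255≈0.7020, B'=128/255≈0.5020
K = 1 - max(R',G',B') = 1 - 179/255 = 76/255 = 0.29803… → 0.30
(1-R'-K)/(1-K) simplifies to (max-R)/max with max = 179:
C = (179-9)/179 = 170/179 = 0.94972… → 0.95
M = (179-179)/179 = 0/179 = 0 → 0.00
Y = (179-128)/179 = 51/179 = 0.28491… → 0.28
= CMYK(0.95, 0.00, 0.28, 0.30)


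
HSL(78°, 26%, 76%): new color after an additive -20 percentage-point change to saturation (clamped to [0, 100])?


Original S = 26%
Adjustment = -20 percentage points
New S = 26 + (-20) = 6
Clamp to [0, 100] → 6
= HSL(78°, 6%, 76%)


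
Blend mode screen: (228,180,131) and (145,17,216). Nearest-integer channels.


Screen: C = 255 - (255-A)×(255-B)/255, rounded to nearest integer
R: 255 - (255-228)×(255-145)/255 = 255 - 2970/255 ≈ 255 - 11.647 = 243.353 → 243
G: 255 - (255-180)×(255-17)/255 = 255 - 17850/255 ≈ 255 - 70.000 = 185.000 → 185
B: 255 - (255-131)×(255-216)/255 = 255 - 4836/255 ≈ 255 - 18.965 = 236.035 → 236
= RGB(243, 185, 236)


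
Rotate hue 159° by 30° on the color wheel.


New hue = (H + rotation) mod 360
New hue = (159 + 30) mod 360
= 189 mod 360
= 189°


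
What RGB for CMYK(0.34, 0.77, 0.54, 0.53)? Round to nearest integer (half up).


R = 255 × (1-C) × (1-K) = 255 × 0.66 × 0.47 = 79.101 → 79
G = 255 × (1-M) × (1-K) = 255 × 0.23 × 0.47 = 27.5655 → 28
B = 255 × (1-Y) × (1-K) = 255 × 0.46 × 0.47 = 55.131 → 55
= RGB(79, 28, 55)


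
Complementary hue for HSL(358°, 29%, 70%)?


Complement = opposite side of color wheel = hue + 180°
H' = (358 + 180) mod 360 = 178°
S and L unchanged.
= HSL(178°, 29%, 70%)


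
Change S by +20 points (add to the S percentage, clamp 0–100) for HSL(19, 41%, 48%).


Original S = 41%
Adjustment = +20 percentage points
New S = 41 + (20) = 61
Clamp to [0, 100] → 61
= HSL(19°, 61%, 48%)


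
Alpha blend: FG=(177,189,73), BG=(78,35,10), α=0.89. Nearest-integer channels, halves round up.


C = α×F + (1-α)×B, with 1-α = 0.11
R: 0.89×177 + 0.11×78 = 157.53 + 8.58 = 166.11 → 166
G: 0.89×189 + 0.11×35 = 168.21 + 3.85 = 172.06 → 172
B: 0.89×73 + 0.11×10 = 64.97 + 1.10 = 66.07 → 66
= RGB(166, 172, 66)


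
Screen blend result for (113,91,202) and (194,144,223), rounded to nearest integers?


Screen: C = 255 - (255-A)×(255-B)/255, rounded to nearest integer
R: 255 - (255-113)×(255-194)/255 = 255 - 8662/255 ≈ 255 - 33.969 = 221.031 → 221
G: 255 - (255-91)×(255-144)/255 = 255 - 18204/255 ≈ 255 - 71.388 = 183.612 → 184
B: 255 - (255-202)×(255-223)/255 = 255 - 1696/255 ≈ 255 - 6.651 = 248.349 → 248
= RGB(221, 184, 248)


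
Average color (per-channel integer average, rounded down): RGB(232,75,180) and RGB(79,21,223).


Midpoint: each channel = ⌊(C₁+C₂)/2⌋
R: ⌊(232+79)/2⌋ = 155
G: ⌊(75+21)/2⌋ = 48
B: ⌊(180+223)/2⌋ = 201
= RGB(155, 48, 201)


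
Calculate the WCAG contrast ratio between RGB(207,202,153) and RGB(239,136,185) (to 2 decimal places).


Linearize each sRGB channel c=v/255: c/12.92 if c ≤ 0.04045 else ((c+0.055)/1.055)^2.4
L = 0.2126×R_lin + 0.7152×G_lin + 0.0722×B_lin
Color 1 (207,202,153):
  R=207: 207/255≈0.8118 > 0.04045 → ((0.8118+0.055)/1.055)^2.4 ≈ 0.62396
  G=202: 202/255≈0.7922 > 0.04045 → ((0.7922+0.055)/1.055)^2.4 ≈ 0.59062
  B=153: 153/255≈0.6000 > 0.04045 → ((0.6000+0.055)/1.055)^2.4 ≈ 0.31855
  L1 = 0.2126×0.62396 + 0.7152×0.59062 + 0.0722×0.31855 ≈ 0.57806
Color 2 (239,136,185):
  R=239: 239/255≈0.9373 > 0.04045 → ((0.9373+0.055)/1.055)^2.4 ≈ 0.86316
  G=136: 136/255≈0.5333 > 0.04045 → ((0.5333+0.055)/1.055)^2.4 ≈ 0.24620
  B=185: 185/255≈0.7255 > 0.04045 → ((0.7255+0.055)/1.055)^2.4 ≈ 0.48515
  L2 = 0.2126×0.86316 + 0.7152×0.24620 + 0.0722×0.48515 ≈ 0.39462
Lighter = 0.57806, Darker = 0.39462
Ratio = (L_lighter + 0.05) / (L_darker + 0.05)
Ratio = (0.57806 + 0.05) / (0.39462 + 0.05) = 0.62806 / 0.44462 ≈ 1.4126
Ratio ≈ 1.41:1


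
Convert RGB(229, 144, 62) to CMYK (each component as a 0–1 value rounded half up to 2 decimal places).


R'=229/255≈0.8980, G'=144/255≈0.5647, B'=62/255≈0.2431
K = 1 - max(R',G',B') = 1 - 229/255 = 26/255 = 0.10196… → 0.10
(1-R'-K)/(1-K) simplifies to (max-R)/max with max = 229:
C = (229-229)/229 = 0/229 = 0 → 0.00
M = (229-144)/229 = 85/229 = 0.37117… → 0.37
Y = (229-62)/229 = 167/229 = 0.72925… → 0.73
= CMYK(0.00, 0.37, 0.73, 0.10)


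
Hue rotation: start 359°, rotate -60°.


New hue = (H + rotation) mod 360
New hue = (359 -60) mod 360
= 299 mod 360
= 299°


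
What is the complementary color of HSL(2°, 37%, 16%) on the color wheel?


Complement = opposite side of color wheel = hue + 180°
H' = (2 + 180) mod 360 = 182°
S and L unchanged.
= HSL(182°, 37%, 16%)


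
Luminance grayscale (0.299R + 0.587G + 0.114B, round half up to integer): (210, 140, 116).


Gray = 0.299×R + 0.587×G + 0.114×B
Gray = 0.299×210 + 0.587×140 + 0.114×116
Gray = 62.790 + 82.180 + 13.224
Gray = 158.194 → round half up → 158
Gray = 158


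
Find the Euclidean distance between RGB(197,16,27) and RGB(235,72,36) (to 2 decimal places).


d = √[(R₁-R₂)² + (G₁-G₂)² + (B₁-B₂)²]
d = √[(197-235)² + (16-72)² + (27-36)²]
d = √[1444 + 3136 + 81]
d = √4661
d ≈ 68.27


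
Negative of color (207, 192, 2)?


Invert: (255-R, 255-G, 255-B)
R: 255-207 = 48
G: 255-192 = 63
B: 255-2 = 253
= RGB(48, 63, 253)


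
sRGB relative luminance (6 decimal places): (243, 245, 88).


Linearize each channel (sRGB transfer function): c = v/255; c_lin = c/12.92 if c ≤ 0.04045, else ((c+0.055)/1.055)^2.4
  R: 243/255 ≈ 0.952941 > 0.04045 → ((0.952941+0.055)/1.055)^2.4 ≈ 0.896269
  G: 245/255 ≈ 0.960784 > 0.04045 → ((0.960784+0.055)/1.055)^2.4 ≈ 0.913099
  B: 88/255 ≈ 0.345098 > 0.04045 → ((0.345098+0.055)/1.055)^2.4 ≈ 0.097587
R_lin = 0.896269, G_lin = 0.913099, B_lin = 0.097587
L = 0.2126×R + 0.7152×G + 0.0722×B
L = 0.2126×0.896269 + 0.7152×0.913099 + 0.0722×0.097587
L ≈ 0.850641


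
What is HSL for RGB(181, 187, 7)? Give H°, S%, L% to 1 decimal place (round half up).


Normalize: R'=181/255≈0.7098, G'=187/255≈0.7333, B'=7/255≈0.0275
Max=187/255, Min=7/255, Δ=Max-Min=180/255
L = (Max+Min)/2 = (187+7)/510 = 194/510 = 0.38039… → L = 38.0%
L ≤ 0.5 → S = Δ/(Max+Min) = 180/(187+7) = 180/194 = 0.92783… → S = 92.8%
(the 1/255 factors cancel in S and H, so raw channel differences can be used)
Max is G' → H = 60 × ((B-R)/Δ + 2) = 60 × ((7-181)/180 + 2)
  -174/180 + 2 = -0.9666… + 2 = 1.0333…
  H = 60 × 1.0333… = 62° → H = 62.0°
= HSL(62.0°, 92.8%, 38.0%)


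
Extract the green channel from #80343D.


Color: #80343D
R = 80 = 128
G = 34 = 52
B = 3D = 61
Green = 52


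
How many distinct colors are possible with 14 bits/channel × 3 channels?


Total bits = 14 bits/channel × 3 channels = 42 bits
Distinct colors = 2^42
= 4,398,046,511,104 colors


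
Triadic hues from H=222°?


Triadic: equally spaced at 120° intervals
H1 = 222°
H2 = (222 + 120) mod 360 = 342°
H3 = (222 + 240) mod 360 = 102°
Triadic = 222°, 342°, 102°


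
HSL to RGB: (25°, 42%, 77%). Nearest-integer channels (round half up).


H=25°, S=0.42, L=0.77
C = (1-|2L-1|)×S = (1-|0.54|)×0.42 = 0.1932
H' = H/60 = 25/60 ≈ 0.4167; X = C×(1-|H' mod 2 - 1|) = 0.0805
m = L - C/2 = 0.77 - 0.0966 = 0.6734
Sector ⌊H'⌋ = 0 → (R',G',B') = (0.1932, 0.0805, 0.0)
RGB = ((R'+m)×255, (G'+m)×255, (B'+m)×255) = (220.983, 192.2445, 171.717)
Round half up → RGB(221, 192, 172)


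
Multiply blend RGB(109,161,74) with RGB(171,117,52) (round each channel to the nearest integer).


Multiply: C = A×B/255, rounded to nearest integer
R: 109×171/255 = 18639/255 ≈ 73.094 → 73
G: 161×117/255 = 18837/255 ≈ 73.871 → 74
B: 74×52/255 = 3848/255 ≈ 15.090 → 15
= RGB(73, 74, 15)


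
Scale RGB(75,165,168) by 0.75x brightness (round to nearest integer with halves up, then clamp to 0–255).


Multiply each channel by 0.75, round half up, clamp to [0, 255]
R: 75×0.75 = 56.25 → round → 56
G: 165×0.75 = 123.75 → round → 124
B: 168×0.75 = 126
= RGB(56, 124, 126)


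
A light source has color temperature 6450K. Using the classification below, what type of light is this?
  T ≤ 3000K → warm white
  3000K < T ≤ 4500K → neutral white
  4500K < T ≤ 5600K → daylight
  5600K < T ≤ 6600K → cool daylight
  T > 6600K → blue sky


Temperature: 6450K
5600K < 6450K ≤ 6600K → cool daylight
Classification: cool daylight


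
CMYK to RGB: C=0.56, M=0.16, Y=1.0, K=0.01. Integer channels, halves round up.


R = 255 × (1-C) × (1-K) = 255 × 0.44 × 0.99 = 111.078 → 111
G = 255 × (1-M) × (1-K) = 255 × 0.84 × 0.99 = 212.058 → 212
B = 255 × (1-Y) × (1-K) = 255 × 0.00 × 0.99 = 0
= RGB(111, 212, 0)


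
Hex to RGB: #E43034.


E4 → 228 (R)
30 → 48 (G)
34 → 52 (B)
= RGB(228, 48, 52)


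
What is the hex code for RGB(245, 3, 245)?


R = 245 → F5 (hex)
G = 3 → 03 (hex)
B = 245 → F5 (hex)
Hex = #F503F5


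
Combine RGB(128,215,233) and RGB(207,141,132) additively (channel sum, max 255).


Additive: each channel = min(255, C₁+C₂)
R: 128+207 = 335 → 255
G: 215+141 = 356 → 255
B: 233+132 = 365 → 255
= RGB(255, 255, 255)


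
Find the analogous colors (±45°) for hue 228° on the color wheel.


Base hue: 228°
Left analog: (228 - 45) mod 360 = 183°
Right analog: (228 + 45) mod 360 = 273°
Analogous hues = 183° and 273°


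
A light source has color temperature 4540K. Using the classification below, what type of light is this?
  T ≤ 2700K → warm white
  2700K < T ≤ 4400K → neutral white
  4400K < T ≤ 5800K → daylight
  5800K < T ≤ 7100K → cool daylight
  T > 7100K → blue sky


Temperature: 4540K
4400K < 4540K ≤ 5800K → daylight
Classification: daylight


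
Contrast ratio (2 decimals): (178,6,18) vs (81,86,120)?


Linearize each sRGB channel c=v/255: c/12.92 if c ≤ 0.04045 else ((c+0.055)/1.055)^2.4
L = 0.2126×R_lin + 0.7152×G_lin + 0.0722×B_lin
Color 1 (178,6,18):
  R=178: 178/255≈0.6980 > 0.04045 → ((0.6980+0.055)/1.055)^2.4 ≈ 0.44520
  G=6: 6/255≈0.0235 ≤ 0.04045 → 0.0235/12.92 ≈ 0.00182
  B=18: 18/255≈0.0706 > 0.04045 → ((0.0706+0.055)/1.055)^2.4 ≈ 0.00605
  L1 = 0.2126×0.44520 + 0.7152×0.00182 + 0.0722×0.00605 ≈ 0.09639
Color 2 (81,86,120):
  R=81: 81/255≈0.3176 > 0.04045 → ((0.3176+0.055)/1.055)^2.4 ≈ 0.08228
  G=86: 86/255≈0.3373 > 0.04045 → ((0.3373+0.055)/1.055)^2.4 ≈ 0.09306
  B=120: 120/255≈0.4706 > 0.04045 → ((0.4706+0.055)/1.055)^2.4 ≈ 0.18782
  L2 = 0.2126×0.08228 + 0.7152×0.09306 + 0.0722×0.18782 ≈ 0.09761
Lighter = 0.09761, Darker = 0.09639
Ratio = (L_lighter + 0.05) / (L_darker + 0.05)
Ratio = (0.09761 + 0.05) / (0.09639 + 0.05) = 0.14761 / 0.14639 ≈ 1.0083
Ratio ≈ 1.01:1


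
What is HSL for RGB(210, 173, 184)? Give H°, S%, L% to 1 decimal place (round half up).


Normalize: R'=210/255≈0.8235, G'=173/255≈0.6784, B'=184/255≈0.7216
Max=210/255, Min=173/255, Δ=Max-Min=37/255
L = (Max+Min)/2 = (210+173)/510 = 383/510 = 0.75098… → L = 75.1%
L > 0.5 → S = Δ/(2-Max-Min) = 37/(510-210-173) = 37/127 = 0.29133… → S = 29.1%
(the 1/255 factors cancel in S and H, so raw channel differences can be used)
Max is R' → H = 60 × (((G-B)/Δ) mod 6) = 60 × (((173-184)/37) mod 6)
  (-11)/37 = -0.2972…; negative, so add 6 → 5.7027…
  H = 60 × 5.7027… = 342.162…° → H = 342.2°
= HSL(342.2°, 29.1%, 75.1%)


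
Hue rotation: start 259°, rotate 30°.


New hue = (H + rotation) mod 360
New hue = (259 + 30) mod 360
= 289 mod 360
= 289°


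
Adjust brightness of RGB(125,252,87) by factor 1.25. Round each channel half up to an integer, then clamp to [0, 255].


Multiply each channel by 1.25, round half up, clamp to [0, 255]
R: 125×1.25 = 156.25 → round → 156
G: 252×1.25 = 315 → clamp → 255
B: 87×1.25 = 108.75 → round → 109
= RGB(156, 255, 109)


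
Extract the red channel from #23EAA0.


Color: #23EAA0
R = 23 = 35
G = EA = 234
B = A0 = 160
Red = 35


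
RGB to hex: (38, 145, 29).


R = 38 → 26 (hex)
G = 145 → 91 (hex)
B = 29 → 1D (hex)
Hex = #26911D


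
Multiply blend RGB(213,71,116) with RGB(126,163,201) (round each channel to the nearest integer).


Multiply: C = A×B/255, rounded to nearest integer
R: 213×126/255 = 26838/255 ≈ 105.247 → 105
G: 71×163/255 = 11573/255 ≈ 45.384 → 45
B: 116×201/255 = 23316/255 ≈ 91.435 → 91
= RGB(105, 45, 91)


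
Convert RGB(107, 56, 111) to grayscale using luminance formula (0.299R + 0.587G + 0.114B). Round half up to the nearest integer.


Gray = 0.299×R + 0.587×G + 0.114×B
Gray = 0.299×107 + 0.587×56 + 0.114×111
Gray = 31.993 + 32.872 + 12.654
Gray = 77.519 → round half up → 78
Gray = 78


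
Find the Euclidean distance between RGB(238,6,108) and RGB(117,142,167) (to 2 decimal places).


d = √[(R₁-R₂)² + (G₁-G₂)² + (B₁-B₂)²]
d = √[(238-117)² + (6-142)² + (108-167)²]
d = √[14641 + 18496 + 3481]
d = √36618
d ≈ 191.36


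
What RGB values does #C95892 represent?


C9 → 201 (R)
58 → 88 (G)
92 → 146 (B)
= RGB(201, 88, 146)


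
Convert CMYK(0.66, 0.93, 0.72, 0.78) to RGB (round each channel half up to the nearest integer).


R = 255 × (1-C) × (1-K) = 255 × 0.34 × 0.22 = 19.074 → 19
G = 255 × (1-M) × (1-K) = 255 × 0.07 × 0.22 = 3.927 → 4
B = 255 × (1-Y) × (1-K) = 255 × 0.28 × 0.22 = 15.708 → 16
= RGB(19, 4, 16)


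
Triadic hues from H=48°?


Triadic: equally spaced at 120° intervals
H1 = 48°
H2 = (48 + 120) mod 360 = 168°
H3 = (48 + 240) mod 360 = 288°
Triadic = 48°, 168°, 288°


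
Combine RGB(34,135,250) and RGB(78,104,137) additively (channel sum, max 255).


Additive: each channel = min(255, C₁+C₂)
R: 34+78 = 112 → 112
G: 135+104 = 239 → 239
B: 250+137 = 387 → 255
= RGB(112, 239, 255)


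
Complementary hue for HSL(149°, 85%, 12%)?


Complement = opposite side of color wheel = hue + 180°
H' = (149 + 180) mod 360 = 329°
S and L unchanged.
= HSL(329°, 85%, 12%)


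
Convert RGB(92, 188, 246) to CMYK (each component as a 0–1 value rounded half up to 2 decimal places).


R'=92/255≈0.3608, G'=188/255≈0.7373, B'=246/255≈0.9647
K = 1 - max(R',G',B') = 1 - 246/255 = 9/255 = 0.03529… → 0.04
(1-R'-K)/(1-K) simplifies to (max-R)/max with max = 246:
C = (246-92)/246 = 154/246 = 0.62601… → 0.63
M = (246-188)/246 = 58/246 = 0.23577… → 0.24
Y = (246-246)/246 = 0/246 = 0 → 0.00
= CMYK(0.63, 0.24, 0.00, 0.04)


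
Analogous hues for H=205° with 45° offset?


Base hue: 205°
Left analog: (205 - 45) mod 360 = 160°
Right analog: (205 + 45) mod 360 = 250°
Analogous hues = 160° and 250°


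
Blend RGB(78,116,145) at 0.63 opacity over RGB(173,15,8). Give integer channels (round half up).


C = α×F + (1-α)×B, with 1-α = 0.37
R: 0.63×78 + 0.37×173 = 49.14 + 64.01 = 113.15 → 113
G: 0.63×116 + 0.37×15 = 73.08 + 5.55 = 78.63 → 79
B: 0.63×145 + 0.37×8 = 91.35 + 2.96 = 94.31 → 94
= RGB(113, 79, 94)


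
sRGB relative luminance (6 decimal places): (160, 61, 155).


Linearize each channel (sRGB transfer function): c = v/255; c_lin = c/12.92 if c ≤ 0.04045, else ((c+0.055)/1.055)^2.4
  R: 160/255 ≈ 0.627451 > 0.04045 → ((0.627451+0.055)/1.055)^2.4 ≈ 0.351533
  G: 61/255 ≈ 0.239216 > 0.04045 → ((0.239216+0.055)/1.055)^2.4 ≈ 0.046665
  B: 155/255 ≈ 0.607843 > 0.04045 → ((0.607843+0.055)/1.055)^2.4 ≈ 0.327778
R_lin = 0.351533, G_lin = 0.046665, B_lin = 0.327778
L = 0.2126×R + 0.7152×G + 0.0722×B
L = 0.2126×0.351533 + 0.7152×0.046665 + 0.0722×0.327778
L ≈ 0.131776


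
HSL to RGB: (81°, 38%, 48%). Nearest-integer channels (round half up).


H=81°, S=0.38, L=0.48
C = (1-|2L-1|)×S = (1-|-0.04|)×0.38 = 0.3648
H' = H/60 = 81/60 ≈ 1.3500; X = C×(1-|H' mod 2 - 1|) = 0.23712
m = L - C/2 = 0.48 - 0.1824 = 0.2976
Sector ⌊H'⌋ = 1 → (R',G',B') = (0.23712, 0.3648, 0.0)
RGB = ((R'+m)×255, (G'+m)×255, (B'+m)×255) = (136.3536, 168.912, 75.888)
Round half up → RGB(136, 169, 76)


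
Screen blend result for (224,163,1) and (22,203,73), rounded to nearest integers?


Screen: C = 255 - (255-A)×(255-B)/255, rounded to nearest integer
R: 255 - (255-224)×(255-22)/255 = 255 - 7223/255 ≈ 255 - 28.325 = 226.675 → 227
G: 255 - (255-163)×(255-203)/255 = 255 - 4784/255 ≈ 255 - 18.761 = 236.239 → 236
B: 255 - (255-1)×(255-73)/255 = 255 - 46228/255 ≈ 255 - 181.286 = 73.714 → 74
= RGB(227, 236, 74)


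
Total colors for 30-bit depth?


Colors = 2^bits = 2^30
= 1,073,741,824 colors


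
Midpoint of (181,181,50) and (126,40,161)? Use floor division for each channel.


Midpoint: each channel = ⌊(C₁+C₂)/2⌋
R: ⌊(181+126)/2⌋ = 153
G: ⌊(181+40)/2⌋ = 110
B: ⌊(50+161)/2⌋ = 105
= RGB(153, 110, 105)


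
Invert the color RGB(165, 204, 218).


Invert: (255-R, 255-G, 255-B)
R: 255-165 = 90
G: 255-204 = 51
B: 255-218 = 37
= RGB(90, 51, 37)


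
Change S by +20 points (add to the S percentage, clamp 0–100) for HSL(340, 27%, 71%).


Original S = 27%
Adjustment = +20 percentage points
New S = 27 + (20) = 47
Clamp to [0, 100] → 47
= HSL(340°, 47%, 71%)


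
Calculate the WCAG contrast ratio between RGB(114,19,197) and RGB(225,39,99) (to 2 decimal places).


Linearize each sRGB channel c=v/255: c/12.92 if c ≤ 0.04045 else ((c+0.055)/1.055)^2.4
L = 0.2126×R_lin + 0.7152×G_lin + 0.0722×B_lin
Color 1 (114,19,197):
  R=114: 114/255≈0.4471 > 0.04045 → ((0.4471+0.055)/1.055)^2.4 ≈ 0.16827
  G=19: 19/255≈0.0745 > 0.04045 → ((0.0745+0.055)/1.055)^2.4 ≈ 0.00651
  B=197: 197/255≈0.7725 > 0.04045 → ((0.7725+0.055)/1.055)^2.4 ≈ 0.55834
  L1 = 0.2126×0.16827 + 0.7152×0.00651 + 0.0722×0.55834 ≈ 0.08074
Color 2 (225,39,99):
  R=225: 225/255≈0.8824 > 0.04045 → ((0.8824+0.055)/1.055)^2.4 ≈ 0.75294
  G=39: 39/255≈0.1529 > 0.04045 → ((0.1529+0.055)/1.055)^2.4 ≈ 0.02029
  B=99: 99/255≈0.3882 > 0.04045 → ((0.3882+0.055)/1.055)^2.4 ≈ 0.12477
  L2 = 0.2126×0.75294 + 0.7152×0.02029 + 0.0722×0.12477 ≈ 0.18359
Lighter = 0.18359, Darker = 0.08074
Ratio = (L_lighter + 0.05) / (L_darker + 0.05)
Ratio = (0.18359 + 0.05) / (0.08074 + 0.05) = 0.23359 / 0.13074 ≈ 1.7867
Ratio ≈ 1.79:1


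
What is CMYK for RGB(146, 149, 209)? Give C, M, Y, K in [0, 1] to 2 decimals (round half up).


R'=146/255≈0.5725, G'=149/255≈0.5843, B'=209/255≈0.8196
K = 1 - max(R',G',B') = 1 - 209/255 = 46/255 = 0.18039… → 0.18
(1-R'-K)/(1-K) simplifies to (max-R)/max with max = 209:
C = (209-146)/209 = 63/209 = 0.30143… → 0.30
M = (209-149)/209 = 60/209 = 0.28708… → 0.29
Y = (209-209)/209 = 0/209 = 0 → 0.00
= CMYK(0.30, 0.29, 0.00, 0.18)


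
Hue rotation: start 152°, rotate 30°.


New hue = (H + rotation) mod 360
New hue = (152 + 30) mod 360
= 182 mod 360
= 182°


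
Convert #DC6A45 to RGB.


DC → 220 (R)
6A → 106 (G)
45 → 69 (B)
= RGB(220, 106, 69)


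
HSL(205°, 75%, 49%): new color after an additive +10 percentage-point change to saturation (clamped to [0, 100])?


Original S = 75%
Adjustment = +10 percentage points
New S = 75 + (10) = 85
Clamp to [0, 100] → 85
= HSL(205°, 85%, 49%)


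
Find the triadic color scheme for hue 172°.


Triadic: equally spaced at 120° intervals
H1 = 172°
H2 = (172 + 120) mod 360 = 292°
H3 = (172 + 240) mod 360 = 52°
Triadic = 172°, 292°, 52°


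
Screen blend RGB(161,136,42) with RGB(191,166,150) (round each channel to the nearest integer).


Screen: C = 255 - (255-A)×(255-B)/255, rounded to nearest integer
R: 255 - (255-161)×(255-191)/255 = 255 - 6016/255 ≈ 255 - 23.592 = 231.408 → 231
G: 255 - (255-136)×(255-166)/255 = 255 - 10591/255 ≈ 255 - 41.533 = 213.467 → 213
B: 255 - (255-42)×(255-150)/255 = 255 - 22365/255 ≈ 255 - 87.706 = 167.294 → 167
= RGB(231, 213, 167)


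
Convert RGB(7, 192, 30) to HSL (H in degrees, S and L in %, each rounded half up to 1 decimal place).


Normalize: R'=7/255≈0.0275, G'=192/255≈0.7529, B'=30/255≈0.1176
Max=192/255, Min=7/255, Δ=Max-Min=185/255
L = (Max+Min)/2 = (192+7)/510 = 199/510 = 0.39019… → L = 39.0%
L ≤ 0.5 → S = Δ/(Max+Min) = 185/(192+7) = 185/199 = 0.92964… → S = 93.0%
(the 1/255 factors cancel in S and H, so raw channel differences can be used)
Max is G' → H = 60 × ((B-R)/Δ + 2) = 60 × ((30-7)/185 + 2)
  23/185 + 2 = 0.1243… + 2 = 2.1243…
  H = 60 × 2.1243… = 127.459…° → H = 127.5°
= HSL(127.5°, 93.0%, 39.0%)


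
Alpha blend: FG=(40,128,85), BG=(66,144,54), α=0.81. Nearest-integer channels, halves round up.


C = α×F + (1-α)×B, with 1-α = 0.19
R: 0.81×40 + 0.19×66 = 32.40 + 12.54 = 44.94 → 45
G: 0.81×128 + 0.19×144 = 103.68 + 27.36 = 131.04 → 131
B: 0.81×85 + 0.19×54 = 68.85 + 10.26 = 79.11 → 79
= RGB(45, 131, 79)


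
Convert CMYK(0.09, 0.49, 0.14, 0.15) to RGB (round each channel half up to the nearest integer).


R = 255 × (1-C) × (1-K) = 255 × 0.91 × 0.85 = 197.2425 → 197
G = 255 × (1-M) × (1-K) = 255 × 0.51 × 0.85 = 110.5425 → 111
B = 255 × (1-Y) × (1-K) = 255 × 0.86 × 0.85 = 186.405 → 186
= RGB(197, 111, 186)


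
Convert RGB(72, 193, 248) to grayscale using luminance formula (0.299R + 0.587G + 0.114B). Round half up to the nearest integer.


Gray = 0.299×R + 0.587×G + 0.114×B
Gray = 0.299×72 + 0.587×193 + 0.114×248
Gray = 21.528 + 113.291 + 28.272
Gray = 163.091 → round half up → 163
Gray = 163


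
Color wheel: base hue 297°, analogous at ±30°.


Base hue: 297°
Left analog: (297 - 30) mod 360 = 267°
Right analog: (297 + 30) mod 360 = 327°
Analogous hues = 267° and 327°


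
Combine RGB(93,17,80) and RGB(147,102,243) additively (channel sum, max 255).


Additive: each channel = min(255, C₁+C₂)
R: 93+147 = 240 → 240
G: 17+102 = 119 → 119
B: 80+243 = 323 → 255
= RGB(240, 119, 255)


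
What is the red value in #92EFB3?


Color: #92EFB3
R = 92 = 146
G = EF = 239
B = B3 = 179
Red = 146


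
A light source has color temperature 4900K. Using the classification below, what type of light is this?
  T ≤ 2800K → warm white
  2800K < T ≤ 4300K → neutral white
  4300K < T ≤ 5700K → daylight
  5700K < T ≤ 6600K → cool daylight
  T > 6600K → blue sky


Temperature: 4900K
4300K < 4900K ≤ 5700K → daylight
Classification: daylight


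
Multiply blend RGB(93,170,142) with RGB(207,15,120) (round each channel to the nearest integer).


Multiply: C = A×B/255, rounded to nearest integer
R: 93×207/255 = 19251/255 ≈ 75.494 → 75
G: 170×15/255 = 2550/255 ≈ 10.000 → 10
B: 142×120/255 = 17040/255 ≈ 66.824 → 67
= RGB(75, 10, 67)


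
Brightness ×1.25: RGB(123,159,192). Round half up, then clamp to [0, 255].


Multiply each channel by 1.25, round half up, clamp to [0, 255]
R: 123×1.25 = 153.75 → round → 154
G: 159×1.25 = 198.75 → round → 199
B: 192×1.25 = 240
= RGB(154, 199, 240)


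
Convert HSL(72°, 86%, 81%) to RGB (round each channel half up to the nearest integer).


H=72°, S=0.86, L=0.81
C = (1-|2L-1|)×S = (1-|0.62|)×0.86 = 0.3268
H' = H/60 = 72/60 ≈ 1.2000; X = C×(1-|H' mod 2 - 1|) = 0.26144
m = L - C/2 = 0.81 - 0.1634 = 0.6466
Sector ⌊H'⌋ = 1 → (R',G',B') = (0.26144, 0.3268, 0.0)
RGB = ((R'+m)×255, (G'+m)×255, (B'+m)×255) = (231.5502, 248.217, 164.883)
Round half up → RGB(232, 248, 165)


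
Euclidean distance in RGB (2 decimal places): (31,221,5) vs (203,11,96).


d = √[(R₁-R₂)² + (G₁-G₂)² + (B₁-B₂)²]
d = √[(31-203)² + (221-11)² + (5-96)²]
d = √[29584 + 44100 + 8281]
d = √81965
d ≈ 286.30


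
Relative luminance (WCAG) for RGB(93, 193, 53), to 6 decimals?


Linearize each channel (sRGB transfer function): c = v/255; c_lin = c/12.92 if c ≤ 0.04045, else ((c+0.055)/1.055)^2.4
  R: 93/255 ≈ 0.364706 > 0.04045 → ((0.364706+0.055)/1.055)^2.4 ≈ 0.109462
  G: 193/255 ≈ 0.756863 > 0.04045 → ((0.756863+0.055)/1.055)^2.4 ≈ 0.533276
  B: 53/255 ≈ 0.207843 > 0.04045 → ((0.207843+0.055)/1.055)^2.4 ≈ 0.035601
R_lin = 0.109462, G_lin = 0.533276, B_lin = 0.035601
L = 0.2126×R + 0.7152×G + 0.0722×B
L = 0.2126×0.109462 + 0.7152×0.533276 + 0.0722×0.035601
L ≈ 0.407241


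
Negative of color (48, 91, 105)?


Invert: (255-R, 255-G, 255-B)
R: 255-48 = 207
G: 255-91 = 164
B: 255-105 = 150
= RGB(207, 164, 150)


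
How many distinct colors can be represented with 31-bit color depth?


Colors = 2^bits = 2^31
= 2,147,483,648 colors


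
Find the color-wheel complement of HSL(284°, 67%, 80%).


Complement = opposite side of color wheel = hue + 180°
H' = (284 + 180) mod 360 = 104°
S and L unchanged.
= HSL(104°, 67%, 80%)


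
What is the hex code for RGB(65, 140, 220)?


R = 65 → 41 (hex)
G = 140 → 8C (hex)
B = 220 → DC (hex)
Hex = #418CDC


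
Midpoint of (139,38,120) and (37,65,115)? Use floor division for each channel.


Midpoint: each channel = ⌊(C₁+C₂)/2⌋
R: ⌊(139+37)/2⌋ = 88
G: ⌊(38+65)/2⌋ = 51
B: ⌊(120+115)/2⌋ = 117
= RGB(88, 51, 117)


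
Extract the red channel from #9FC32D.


Color: #9FC32D
R = 9F = 159
G = C3 = 195
B = 2D = 45
Red = 159


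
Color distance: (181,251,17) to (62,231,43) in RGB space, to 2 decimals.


d = √[(R₁-R₂)² + (G₁-G₂)² + (B₁-B₂)²]
d = √[(181-62)² + (251-231)² + (17-43)²]
d = √[14161 + 400 + 676]
d = √15237
d ≈ 123.44


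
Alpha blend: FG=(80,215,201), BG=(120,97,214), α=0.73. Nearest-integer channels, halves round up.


C = α×F + (1-α)×B, with 1-α = 0.27
R: 0.73×80 + 0.27×120 = 58.40 + 32.40 = 90.80 → 91
G: 0.73×215 + 0.27×97 = 156.95 + 26.19 = 183.14 → 183
B: 0.73×201 + 0.27×214 = 146.73 + 57.78 = 204.51 → 205
= RGB(91, 183, 205)


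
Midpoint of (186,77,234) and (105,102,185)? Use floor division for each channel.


Midpoint: each channel = ⌊(C₁+C₂)/2⌋
R: ⌊(186+105)/2⌋ = 145
G: ⌊(77+102)/2⌋ = 89
B: ⌊(234+185)/2⌋ = 209
= RGB(145, 89, 209)


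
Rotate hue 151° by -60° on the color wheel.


New hue = (H + rotation) mod 360
New hue = (151 -60) mod 360
= 91 mod 360
= 91°


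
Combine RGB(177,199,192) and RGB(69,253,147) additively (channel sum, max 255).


Additive: each channel = min(255, C₁+C₂)
R: 177+69 = 246 → 246
G: 199+253 = 452 → 255
B: 192+147 = 339 → 255
= RGB(246, 255, 255)


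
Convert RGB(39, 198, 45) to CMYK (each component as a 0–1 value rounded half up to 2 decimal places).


R'=39/255≈0.1529, G'=198/255≈0.7765, B'=45/255≈0.1765
K = 1 - max(R',G',B') = 1 - 198/255 = 57/255 = 0.22352… → 0.22
(1-R'-K)/(1-K) simplifies to (max-R)/max with max = 198:
C = (198-39)/198 = 159/198 = 0.80303… → 0.80
M = (198-198)/198 = 0/198 = 0 → 0.00
Y = (198-45)/198 = 153/198 = 0.77272… → 0.77
= CMYK(0.80, 0.00, 0.77, 0.22)


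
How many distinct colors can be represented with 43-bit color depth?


Colors = 2^bits = 2^43
= 8,796,093,022,208 colors


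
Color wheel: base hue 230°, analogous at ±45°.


Base hue: 230°
Left analog: (230 - 45) mod 360 = 185°
Right analog: (230 + 45) mod 360 = 275°
Analogous hues = 185° and 275°


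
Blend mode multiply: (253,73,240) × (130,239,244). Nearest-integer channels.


Multiply: C = A×B/255, rounded to nearest integer
R: 253×130/255 = 32890/255 ≈ 128.980 → 129
G: 73×239/255 = 17447/255 ≈ 68.420 → 68
B: 240×244/255 = 58560/255 ≈ 229.647 → 230
= RGB(129, 68, 230)


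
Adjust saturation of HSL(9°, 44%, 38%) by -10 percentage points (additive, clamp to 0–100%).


Original S = 44%
Adjustment = -10 percentage points
New S = 44 + (-10) = 34
Clamp to [0, 100] → 34
= HSL(9°, 34%, 38%)


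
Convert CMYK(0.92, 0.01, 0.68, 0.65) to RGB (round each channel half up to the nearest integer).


R = 255 × (1-C) × (1-K) = 255 × 0.08 × 0.35 = 7.14 → 7
G = 255 × (1-M) × (1-K) = 255 × 0.99 × 0.35 = 88.3575 → 88
B = 255 × (1-Y) × (1-K) = 255 × 0.32 × 0.35 = 28.56 → 29
= RGB(7, 88, 29)


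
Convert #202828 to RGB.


20 → 32 (R)
28 → 40 (G)
28 → 40 (B)
= RGB(32, 40, 40)


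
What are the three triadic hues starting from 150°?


Triadic: equally spaced at 120° intervals
H1 = 150°
H2 = (150 + 120) mod 360 = 270°
H3 = (150 + 240) mod 360 = 30°
Triadic = 150°, 270°, 30°


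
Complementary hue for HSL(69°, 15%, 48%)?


Complement = opposite side of color wheel = hue + 180°
H' = (69 + 180) mod 360 = 249°
S and L unchanged.
= HSL(249°, 15%, 48%)


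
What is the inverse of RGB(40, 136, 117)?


Invert: (255-R, 255-G, 255-B)
R: 255-40 = 215
G: 255-136 = 119
B: 255-117 = 138
= RGB(215, 119, 138)


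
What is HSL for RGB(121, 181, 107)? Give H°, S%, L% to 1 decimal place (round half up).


Normalize: R'=121/255≈0.4745, G'=181/255≈0.7098, B'=107/255≈0.4196
Max=181/255, Min=107/255, Δ=Max-Min=74/255
L = (Max+Min)/2 = (181+107)/510 = 288/510 = 0.56470… → L = 56.5%
L > 0.5 → S = Δ/(2-Max-Min) = 74/(510-181-107) = 74/222 = 0.33333… → S = 33.3%
(the 1/255 factors cancel in S and H, so raw channel differences can be used)
Max is G' → H = 60 × ((B-R)/Δ + 2) = 60 × ((107-121)/74 + 2)
  -14/74 + 2 = -0.1891… + 2 = 1.8108…
  H = 60 × 1.8108… = 108.648…° → H = 108.6°
= HSL(108.6°, 33.3%, 56.5%)


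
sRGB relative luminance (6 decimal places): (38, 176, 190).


Linearize each channel (sRGB transfer function): c = v/255; c_lin = c/12.92 if c ≤ 0.04045, else ((c+0.055)/1.055)^2.4
  R: 38/255 ≈ 0.149020 > 0.04045 → ((0.149020+0.055)/1.055)^2.4 ≈ 0.019382
  G: 176/255 ≈ 0.690196 > 0.04045 → ((0.690196+0.055)/1.055)^2.4 ≈ 0.434154
  B: 190/255 ≈ 0.745098 > 0.04045 → ((0.745098+0.055)/1.055)^2.4 ≈ 0.514918
R_lin = 0.019382, G_lin = 0.434154, B_lin = 0.514918
L = 0.2126×R + 0.7152×G + 0.0722×B
L = 0.2126×0.019382 + 0.7152×0.434154 + 0.0722×0.514918
L ≈ 0.351804


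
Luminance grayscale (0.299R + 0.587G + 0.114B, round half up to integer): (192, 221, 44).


Gray = 0.299×R + 0.587×G + 0.114×B
Gray = 0.299×192 + 0.587×221 + 0.114×44
Gray = 57.408 + 129.727 + 5.016
Gray = 192.151 → round half up → 192
Gray = 192


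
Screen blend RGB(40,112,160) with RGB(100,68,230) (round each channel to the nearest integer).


Screen: C = 255 - (255-A)×(255-B)/255, rounded to nearest integer
R: 255 - (255-40)×(255-100)/255 = 255 - 33325/255 ≈ 255 - 130.686 = 124.314 → 124
G: 255 - (255-112)×(255-68)/255 = 255 - 26741/255 ≈ 255 - 104.867 = 150.133 → 150
B: 255 - (255-160)×(255-230)/255 = 255 - 2375/255 ≈ 255 - 9.314 = 245.686 → 246
= RGB(124, 150, 246)


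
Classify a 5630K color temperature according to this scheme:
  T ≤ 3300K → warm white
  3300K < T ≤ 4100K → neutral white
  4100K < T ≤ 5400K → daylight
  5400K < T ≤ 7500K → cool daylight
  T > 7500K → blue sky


Temperature: 5630K
5400K < 5630K ≤ 7500K → cool daylight
Classification: cool daylight


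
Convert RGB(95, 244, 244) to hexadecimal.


R = 95 → 5F (hex)
G = 244 → F4 (hex)
B = 244 → F4 (hex)
Hex = #5FF4F4


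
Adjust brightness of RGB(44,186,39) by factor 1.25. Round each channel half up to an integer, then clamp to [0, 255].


Multiply each channel by 1.25, round half up, clamp to [0, 255]
R: 44×1.25 = 55
G: 186×1.25 = 232.5 → round → 233
B: 39×1.25 = 48.75 → round → 49
= RGB(55, 233, 49)


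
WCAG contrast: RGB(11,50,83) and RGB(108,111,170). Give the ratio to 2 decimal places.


Linearize each sRGB channel c=v/255: c/12.92 if c ≤ 0.04045 else ((c+0.055)/1.055)^2.4
L = 0.2126×R_lin + 0.7152×G_lin + 0.0722×B_lin
Color 1 (11,50,83):
  R=11: 11/255≈0.0431 > 0.04045 → ((0.0431+0.055)/1.055)^2.4 ≈ 0.00335
  G=50: 50/255≈0.1961 > 0.04045 → ((0.1961+0.055)/1.055)^2.4 ≈ 0.03190
  B=83: 83/255≈0.3255 > 0.04045 → ((0.3255+0.055)/1.055)^2.4 ≈ 0.08650
  L1 = 0.2126×0.00335 + 0.7152×0.03190 + 0.0722×0.08650 ≈ 0.02977
Color 2 (108,111,170):
  R=108: 108/255≈0.4235 > 0.04045 → ((0.4235+0.055)/1.055)^2.4 ≈ 0.14996
  G=111: 111/255≈0.4353 > 0.04045 → ((0.4353+0.055)/1.055)^2.4 ≈ 0.15896
  B=170: 170/255≈0.6667 > 0.04045 → ((0.6667+0.055)/1.055)^2.4 ≈ 0.40198
  L2 = 0.2126×0.14996 + 0.7152×0.15896 + 0.0722×0.40198 ≈ 0.17459
Lighter = 0.17459, Darker = 0.02977
Ratio = (L_lighter + 0.05) / (L_darker + 0.05)
Ratio = (0.17459 + 0.05) / (0.02977 + 0.05) = 0.22459 / 0.07977 ≈ 2.8155
Ratio ≈ 2.82:1


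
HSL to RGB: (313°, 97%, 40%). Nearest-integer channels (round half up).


H=313°, S=0.97, L=0.40
C = (1-|2L-1|)×S = (1-|-0.20|)×0.97 = 0.776
H' = H/60 = 313/60 ≈ 5.2167; X = C×(1-|H' mod 2 - 1|) ≈ 0.6079
m = L - C/2 = 0.40 - 0.388 = 0.012
Sector ⌊H'⌋ = 5 → (R',G',B') = (0.776, 0.0, ≈0.6079)
RGB = ((R'+m)×255, (G'+m)×255, (B'+m)×255) = (200.94, 3.06, 158.066)
Round half up → RGB(201, 3, 158)


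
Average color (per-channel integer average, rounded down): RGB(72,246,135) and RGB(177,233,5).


Midpoint: each channel = ⌊(C₁+C₂)/2⌋
R: ⌊(72+177)/2⌋ = 124
G: ⌊(246+233)/2⌋ = 239
B: ⌊(135+5)/2⌋ = 70
= RGB(124, 239, 70)


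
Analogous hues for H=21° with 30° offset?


Base hue: 21°
Left analog: (21 - 30) mod 360 = 351°
Right analog: (21 + 30) mod 360 = 51°
Analogous hues = 351° and 51°


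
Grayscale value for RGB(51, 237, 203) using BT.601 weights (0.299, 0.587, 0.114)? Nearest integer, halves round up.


Gray = 0.299×R + 0.587×G + 0.114×B
Gray = 0.299×51 + 0.587×237 + 0.114×203
Gray = 15.249 + 139.119 + 23.142
Gray = 177.510 → round half up → 178
Gray = 178


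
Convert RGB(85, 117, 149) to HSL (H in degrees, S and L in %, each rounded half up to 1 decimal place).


Normalize: R'=85/255≈0.3333, G'=117/255≈0.4588, B'=149/255≈0.5843
Max=149/255, Min=85/255, Δ=Max-Min=64/255
L = (Max+Min)/2 = (149+85)/510 = 234/510 = 0.45882… → L = 45.9%
L ≤ 0.5 → S = Δ/(Max+Min) = 64/(149+85) = 64/234 = 0.27350… → S = 27.4%
(the 1/255 factors cancel in S and H, so raw channel differences can be used)
Max is B' → H = 60 × ((R-G)/Δ + 4) = 60 × ((85-117)/64 + 4)
  -32/64 + 4 = -0.5 + 4 = 3.5
  H = 60 × 3.5 = 210° → H = 210.0°
= HSL(210.0°, 27.4%, 45.9%)
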